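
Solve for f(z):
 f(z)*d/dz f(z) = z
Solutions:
 f(z) = -sqrt(C1 + z^2)
 f(z) = sqrt(C1 + z^2)


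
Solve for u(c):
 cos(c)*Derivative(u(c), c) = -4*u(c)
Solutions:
 u(c) = C1*(sin(c)^2 - 2*sin(c) + 1)/(sin(c)^2 + 2*sin(c) + 1)


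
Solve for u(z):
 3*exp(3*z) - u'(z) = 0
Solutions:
 u(z) = C1 + exp(3*z)


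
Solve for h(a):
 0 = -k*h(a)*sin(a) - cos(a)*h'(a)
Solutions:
 h(a) = C1*exp(k*log(cos(a)))


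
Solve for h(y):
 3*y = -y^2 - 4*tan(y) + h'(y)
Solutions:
 h(y) = C1 + y^3/3 + 3*y^2/2 - 4*log(cos(y))


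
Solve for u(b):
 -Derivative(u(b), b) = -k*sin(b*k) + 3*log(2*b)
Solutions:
 u(b) = C1 - 3*b*log(b) - 3*b*log(2) + 3*b + k*Piecewise((-cos(b*k)/k, Ne(k, 0)), (0, True))


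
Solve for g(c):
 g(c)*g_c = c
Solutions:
 g(c) = -sqrt(C1 + c^2)
 g(c) = sqrt(C1 + c^2)


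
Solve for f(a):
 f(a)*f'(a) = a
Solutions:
 f(a) = -sqrt(C1 + a^2)
 f(a) = sqrt(C1 + a^2)


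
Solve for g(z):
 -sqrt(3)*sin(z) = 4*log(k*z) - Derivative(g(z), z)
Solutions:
 g(z) = C1 + 4*z*log(k*z) - 4*z - sqrt(3)*cos(z)


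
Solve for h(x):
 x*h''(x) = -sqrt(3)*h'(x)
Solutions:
 h(x) = C1 + C2*x^(1 - sqrt(3))


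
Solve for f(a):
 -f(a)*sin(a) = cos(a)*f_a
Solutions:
 f(a) = C1*cos(a)


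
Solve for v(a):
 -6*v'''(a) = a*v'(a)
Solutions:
 v(a) = C1 + Integral(C2*airyai(-6^(2/3)*a/6) + C3*airybi(-6^(2/3)*a/6), a)


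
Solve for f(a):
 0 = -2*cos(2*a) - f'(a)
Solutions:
 f(a) = C1 - sin(2*a)


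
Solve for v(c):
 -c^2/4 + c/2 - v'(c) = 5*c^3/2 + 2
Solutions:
 v(c) = C1 - 5*c^4/8 - c^3/12 + c^2/4 - 2*c


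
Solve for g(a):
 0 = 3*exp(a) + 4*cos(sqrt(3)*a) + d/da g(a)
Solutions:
 g(a) = C1 - 3*exp(a) - 4*sqrt(3)*sin(sqrt(3)*a)/3


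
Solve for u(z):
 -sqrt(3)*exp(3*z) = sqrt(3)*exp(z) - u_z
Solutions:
 u(z) = C1 + sqrt(3)*exp(3*z)/3 + sqrt(3)*exp(z)


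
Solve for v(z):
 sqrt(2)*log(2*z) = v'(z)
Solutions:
 v(z) = C1 + sqrt(2)*z*log(z) - sqrt(2)*z + sqrt(2)*z*log(2)


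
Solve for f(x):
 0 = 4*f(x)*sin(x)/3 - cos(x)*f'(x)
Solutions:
 f(x) = C1/cos(x)^(4/3)


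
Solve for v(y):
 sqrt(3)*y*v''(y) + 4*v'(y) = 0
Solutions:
 v(y) = C1 + C2*y^(1 - 4*sqrt(3)/3)


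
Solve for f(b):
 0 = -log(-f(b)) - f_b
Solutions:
 -li(-f(b)) = C1 - b


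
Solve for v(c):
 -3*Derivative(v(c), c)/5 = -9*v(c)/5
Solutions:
 v(c) = C1*exp(3*c)


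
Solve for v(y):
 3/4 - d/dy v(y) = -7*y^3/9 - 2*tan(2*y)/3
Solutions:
 v(y) = C1 + 7*y^4/36 + 3*y/4 - log(cos(2*y))/3


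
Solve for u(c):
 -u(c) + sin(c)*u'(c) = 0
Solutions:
 u(c) = C1*sqrt(cos(c) - 1)/sqrt(cos(c) + 1)


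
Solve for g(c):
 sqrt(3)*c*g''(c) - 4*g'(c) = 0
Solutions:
 g(c) = C1 + C2*c^(1 + 4*sqrt(3)/3)


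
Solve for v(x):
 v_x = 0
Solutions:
 v(x) = C1


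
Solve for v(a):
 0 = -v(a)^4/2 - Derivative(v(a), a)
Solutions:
 v(a) = 2^(1/3)*(1/(C1 + 3*a))^(1/3)
 v(a) = 2^(1/3)*(-3^(2/3) - 3*3^(1/6)*I)*(1/(C1 + a))^(1/3)/6
 v(a) = 2^(1/3)*(-3^(2/3) + 3*3^(1/6)*I)*(1/(C1 + a))^(1/3)/6


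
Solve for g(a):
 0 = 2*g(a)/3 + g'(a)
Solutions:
 g(a) = C1*exp(-2*a/3)


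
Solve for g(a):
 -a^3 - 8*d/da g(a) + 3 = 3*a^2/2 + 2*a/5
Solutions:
 g(a) = C1 - a^4/32 - a^3/16 - a^2/40 + 3*a/8


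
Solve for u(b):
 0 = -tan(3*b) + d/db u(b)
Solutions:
 u(b) = C1 - log(cos(3*b))/3


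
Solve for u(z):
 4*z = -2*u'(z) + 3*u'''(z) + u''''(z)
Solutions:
 u(z) = C1 - z^2 + (C2 + C3*exp(-sqrt(3)*z) + C4*exp(sqrt(3)*z))*exp(-z)


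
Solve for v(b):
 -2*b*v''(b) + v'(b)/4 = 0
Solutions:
 v(b) = C1 + C2*b^(9/8)


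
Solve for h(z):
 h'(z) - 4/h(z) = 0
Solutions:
 h(z) = -sqrt(C1 + 8*z)
 h(z) = sqrt(C1 + 8*z)


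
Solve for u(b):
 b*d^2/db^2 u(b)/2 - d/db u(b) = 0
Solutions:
 u(b) = C1 + C2*b^3


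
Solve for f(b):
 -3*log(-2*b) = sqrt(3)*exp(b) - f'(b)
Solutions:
 f(b) = C1 + 3*b*log(-b) + 3*b*(-1 + log(2)) + sqrt(3)*exp(b)


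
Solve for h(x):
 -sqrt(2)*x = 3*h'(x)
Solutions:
 h(x) = C1 - sqrt(2)*x^2/6


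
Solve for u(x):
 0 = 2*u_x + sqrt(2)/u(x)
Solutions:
 u(x) = -sqrt(C1 - sqrt(2)*x)
 u(x) = sqrt(C1 - sqrt(2)*x)


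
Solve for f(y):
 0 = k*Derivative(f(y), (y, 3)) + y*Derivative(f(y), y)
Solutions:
 f(y) = C1 + Integral(C2*airyai(y*(-1/k)^(1/3)) + C3*airybi(y*(-1/k)^(1/3)), y)


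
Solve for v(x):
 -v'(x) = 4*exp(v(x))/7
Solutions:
 v(x) = log(1/(C1 + 4*x)) + log(7)


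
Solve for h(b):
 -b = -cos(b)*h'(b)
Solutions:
 h(b) = C1 + Integral(b/cos(b), b)


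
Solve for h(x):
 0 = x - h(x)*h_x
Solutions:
 h(x) = -sqrt(C1 + x^2)
 h(x) = sqrt(C1 + x^2)


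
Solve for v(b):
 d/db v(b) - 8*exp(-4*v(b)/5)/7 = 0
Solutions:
 v(b) = 5*log(-I*(C1 + 32*b/35)^(1/4))
 v(b) = 5*log(I*(C1 + 32*b/35)^(1/4))
 v(b) = 5*log(-(C1 + 32*b/35)^(1/4))
 v(b) = 5*log(C1 + 32*b/35)/4


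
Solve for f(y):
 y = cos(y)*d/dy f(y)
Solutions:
 f(y) = C1 + Integral(y/cos(y), y)


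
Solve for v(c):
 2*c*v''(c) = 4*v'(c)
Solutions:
 v(c) = C1 + C2*c^3


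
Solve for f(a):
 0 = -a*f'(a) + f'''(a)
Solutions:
 f(a) = C1 + Integral(C2*airyai(a) + C3*airybi(a), a)


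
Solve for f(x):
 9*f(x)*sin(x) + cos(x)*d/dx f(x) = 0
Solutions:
 f(x) = C1*cos(x)^9


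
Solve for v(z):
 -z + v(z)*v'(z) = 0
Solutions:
 v(z) = -sqrt(C1 + z^2)
 v(z) = sqrt(C1 + z^2)


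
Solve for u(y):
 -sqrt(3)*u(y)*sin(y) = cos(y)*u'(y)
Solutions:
 u(y) = C1*cos(y)^(sqrt(3))


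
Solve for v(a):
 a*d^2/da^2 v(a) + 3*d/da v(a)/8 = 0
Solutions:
 v(a) = C1 + C2*a^(5/8)


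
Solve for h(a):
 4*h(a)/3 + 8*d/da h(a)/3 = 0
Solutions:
 h(a) = C1*exp(-a/2)


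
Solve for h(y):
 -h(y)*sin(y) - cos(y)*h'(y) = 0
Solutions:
 h(y) = C1*cos(y)


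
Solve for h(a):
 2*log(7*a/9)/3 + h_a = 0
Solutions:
 h(a) = C1 - 2*a*log(a)/3 - 2*a*log(7)/3 + 2*a/3 + 4*a*log(3)/3


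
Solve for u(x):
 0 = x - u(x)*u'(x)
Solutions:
 u(x) = -sqrt(C1 + x^2)
 u(x) = sqrt(C1 + x^2)


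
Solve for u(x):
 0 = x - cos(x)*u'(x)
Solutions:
 u(x) = C1 + Integral(x/cos(x), x)


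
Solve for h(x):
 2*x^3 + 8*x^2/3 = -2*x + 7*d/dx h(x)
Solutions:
 h(x) = C1 + x^4/14 + 8*x^3/63 + x^2/7


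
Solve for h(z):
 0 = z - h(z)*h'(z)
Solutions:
 h(z) = -sqrt(C1 + z^2)
 h(z) = sqrt(C1 + z^2)


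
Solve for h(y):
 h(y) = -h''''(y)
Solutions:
 h(y) = (C1*sin(sqrt(2)*y/2) + C2*cos(sqrt(2)*y/2))*exp(-sqrt(2)*y/2) + (C3*sin(sqrt(2)*y/2) + C4*cos(sqrt(2)*y/2))*exp(sqrt(2)*y/2)


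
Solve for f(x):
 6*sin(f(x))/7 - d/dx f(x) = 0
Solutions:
 -6*x/7 + log(cos(f(x)) - 1)/2 - log(cos(f(x)) + 1)/2 = C1


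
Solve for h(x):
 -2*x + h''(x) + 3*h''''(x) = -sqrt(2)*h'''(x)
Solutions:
 h(x) = C1 + C2*x + x^3/3 - sqrt(2)*x^2 + (C3*sin(sqrt(10)*x/6) + C4*cos(sqrt(10)*x/6))*exp(-sqrt(2)*x/6)


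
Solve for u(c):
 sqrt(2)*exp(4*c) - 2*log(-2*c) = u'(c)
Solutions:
 u(c) = C1 - 2*c*log(-c) + 2*c*(1 - log(2)) + sqrt(2)*exp(4*c)/4


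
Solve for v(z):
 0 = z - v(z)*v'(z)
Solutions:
 v(z) = -sqrt(C1 + z^2)
 v(z) = sqrt(C1 + z^2)


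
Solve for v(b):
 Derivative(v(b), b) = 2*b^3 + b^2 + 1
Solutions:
 v(b) = C1 + b^4/2 + b^3/3 + b


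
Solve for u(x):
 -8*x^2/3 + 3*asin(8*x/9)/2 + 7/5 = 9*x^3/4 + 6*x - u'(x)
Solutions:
 u(x) = C1 + 9*x^4/16 + 8*x^3/9 + 3*x^2 - 3*x*asin(8*x/9)/2 - 7*x/5 - 3*sqrt(81 - 64*x^2)/16


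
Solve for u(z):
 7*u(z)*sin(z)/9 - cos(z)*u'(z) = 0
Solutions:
 u(z) = C1/cos(z)^(7/9)


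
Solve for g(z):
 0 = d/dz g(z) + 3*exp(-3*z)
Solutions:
 g(z) = C1 + exp(-3*z)


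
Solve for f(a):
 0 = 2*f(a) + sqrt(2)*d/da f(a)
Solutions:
 f(a) = C1*exp(-sqrt(2)*a)


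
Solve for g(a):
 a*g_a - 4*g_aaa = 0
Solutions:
 g(a) = C1 + Integral(C2*airyai(2^(1/3)*a/2) + C3*airybi(2^(1/3)*a/2), a)


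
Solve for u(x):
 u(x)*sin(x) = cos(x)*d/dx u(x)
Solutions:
 u(x) = C1/cos(x)


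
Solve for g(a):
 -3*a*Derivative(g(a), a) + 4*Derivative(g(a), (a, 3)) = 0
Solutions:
 g(a) = C1 + Integral(C2*airyai(6^(1/3)*a/2) + C3*airybi(6^(1/3)*a/2), a)


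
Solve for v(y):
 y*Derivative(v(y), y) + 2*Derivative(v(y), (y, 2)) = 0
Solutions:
 v(y) = C1 + C2*erf(y/2)


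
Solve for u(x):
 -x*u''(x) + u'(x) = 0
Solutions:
 u(x) = C1 + C2*x^2


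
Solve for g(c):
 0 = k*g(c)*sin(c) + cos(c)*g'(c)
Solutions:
 g(c) = C1*exp(k*log(cos(c)))


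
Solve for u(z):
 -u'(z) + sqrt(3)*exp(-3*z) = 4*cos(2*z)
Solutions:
 u(z) = C1 - 2*sin(2*z) - sqrt(3)*exp(-3*z)/3


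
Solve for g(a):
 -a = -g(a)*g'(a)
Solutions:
 g(a) = -sqrt(C1 + a^2)
 g(a) = sqrt(C1 + a^2)


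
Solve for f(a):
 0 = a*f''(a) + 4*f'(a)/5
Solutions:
 f(a) = C1 + C2*a^(1/5)


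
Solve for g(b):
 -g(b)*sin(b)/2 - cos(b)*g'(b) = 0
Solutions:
 g(b) = C1*sqrt(cos(b))


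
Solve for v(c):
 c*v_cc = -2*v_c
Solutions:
 v(c) = C1 + C2/c


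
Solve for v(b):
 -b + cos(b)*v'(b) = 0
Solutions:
 v(b) = C1 + Integral(b/cos(b), b)


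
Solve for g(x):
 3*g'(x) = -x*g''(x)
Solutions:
 g(x) = C1 + C2/x^2


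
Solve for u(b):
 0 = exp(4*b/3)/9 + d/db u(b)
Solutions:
 u(b) = C1 - exp(4*b/3)/12


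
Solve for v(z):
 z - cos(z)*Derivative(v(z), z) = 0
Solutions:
 v(z) = C1 + Integral(z/cos(z), z)


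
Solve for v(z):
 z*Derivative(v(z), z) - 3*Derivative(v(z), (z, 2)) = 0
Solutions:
 v(z) = C1 + C2*erfi(sqrt(6)*z/6)


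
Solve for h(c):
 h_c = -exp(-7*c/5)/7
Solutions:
 h(c) = C1 + 5*exp(-7*c/5)/49


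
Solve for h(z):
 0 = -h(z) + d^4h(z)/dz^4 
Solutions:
 h(z) = C1*exp(-z) + C2*exp(z) + C3*sin(z) + C4*cos(z)


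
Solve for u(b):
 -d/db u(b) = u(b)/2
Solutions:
 u(b) = C1*exp(-b/2)


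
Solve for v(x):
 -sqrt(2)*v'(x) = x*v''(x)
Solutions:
 v(x) = C1 + C2*x^(1 - sqrt(2))


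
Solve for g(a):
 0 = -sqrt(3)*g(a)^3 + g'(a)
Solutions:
 g(a) = -sqrt(2)*sqrt(-1/(C1 + sqrt(3)*a))/2
 g(a) = sqrt(2)*sqrt(-1/(C1 + sqrt(3)*a))/2


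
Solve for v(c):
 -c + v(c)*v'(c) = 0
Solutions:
 v(c) = -sqrt(C1 + c^2)
 v(c) = sqrt(C1 + c^2)


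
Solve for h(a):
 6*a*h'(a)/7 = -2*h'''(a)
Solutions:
 h(a) = C1 + Integral(C2*airyai(-3^(1/3)*7^(2/3)*a/7) + C3*airybi(-3^(1/3)*7^(2/3)*a/7), a)


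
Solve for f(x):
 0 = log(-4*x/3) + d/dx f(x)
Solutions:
 f(x) = C1 - x*log(-x) + x*(-2*log(2) + 1 + log(3))


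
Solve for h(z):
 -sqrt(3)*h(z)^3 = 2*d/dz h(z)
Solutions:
 h(z) = -sqrt(-1/(C1 - sqrt(3)*z))
 h(z) = sqrt(-1/(C1 - sqrt(3)*z))


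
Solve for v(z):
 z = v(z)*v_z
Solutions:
 v(z) = -sqrt(C1 + z^2)
 v(z) = sqrt(C1 + z^2)


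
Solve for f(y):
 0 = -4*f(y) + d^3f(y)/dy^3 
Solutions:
 f(y) = C3*exp(2^(2/3)*y) + (C1*sin(2^(2/3)*sqrt(3)*y/2) + C2*cos(2^(2/3)*sqrt(3)*y/2))*exp(-2^(2/3)*y/2)


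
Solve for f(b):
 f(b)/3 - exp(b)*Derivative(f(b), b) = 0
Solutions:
 f(b) = C1*exp(-exp(-b)/3)


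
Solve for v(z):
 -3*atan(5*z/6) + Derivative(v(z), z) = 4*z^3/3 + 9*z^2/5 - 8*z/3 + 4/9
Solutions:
 v(z) = C1 + z^4/3 + 3*z^3/5 - 4*z^2/3 + 3*z*atan(5*z/6) + 4*z/9 - 9*log(25*z^2 + 36)/5


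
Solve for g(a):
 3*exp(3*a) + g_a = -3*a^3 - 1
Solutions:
 g(a) = C1 - 3*a^4/4 - a - exp(3*a)


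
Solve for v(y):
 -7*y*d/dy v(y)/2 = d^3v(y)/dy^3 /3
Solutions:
 v(y) = C1 + Integral(C2*airyai(-2^(2/3)*21^(1/3)*y/2) + C3*airybi(-2^(2/3)*21^(1/3)*y/2), y)


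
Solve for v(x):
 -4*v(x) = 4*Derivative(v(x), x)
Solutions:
 v(x) = C1*exp(-x)


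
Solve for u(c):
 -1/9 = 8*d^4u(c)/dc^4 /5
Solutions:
 u(c) = C1 + C2*c + C3*c^2 + C4*c^3 - 5*c^4/1728


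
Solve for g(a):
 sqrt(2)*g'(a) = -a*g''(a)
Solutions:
 g(a) = C1 + C2*a^(1 - sqrt(2))


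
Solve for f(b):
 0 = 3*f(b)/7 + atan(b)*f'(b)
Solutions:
 f(b) = C1*exp(-3*Integral(1/atan(b), b)/7)


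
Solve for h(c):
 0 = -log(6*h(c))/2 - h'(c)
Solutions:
 2*Integral(1/(log(_y) + log(6)), (_y, h(c))) = C1 - c


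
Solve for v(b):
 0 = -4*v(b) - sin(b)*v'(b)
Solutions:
 v(b) = C1*(cos(b)^2 + 2*cos(b) + 1)/(cos(b)^2 - 2*cos(b) + 1)


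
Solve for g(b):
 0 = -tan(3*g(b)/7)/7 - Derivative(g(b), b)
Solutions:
 g(b) = -7*asin(C1*exp(-3*b/49))/3 + 7*pi/3
 g(b) = 7*asin(C1*exp(-3*b/49))/3


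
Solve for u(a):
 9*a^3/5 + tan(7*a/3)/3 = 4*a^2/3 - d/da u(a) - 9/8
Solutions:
 u(a) = C1 - 9*a^4/20 + 4*a^3/9 - 9*a/8 + log(cos(7*a/3))/7


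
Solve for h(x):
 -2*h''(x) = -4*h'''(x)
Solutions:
 h(x) = C1 + C2*x + C3*exp(x/2)


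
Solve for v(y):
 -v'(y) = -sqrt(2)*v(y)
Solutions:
 v(y) = C1*exp(sqrt(2)*y)


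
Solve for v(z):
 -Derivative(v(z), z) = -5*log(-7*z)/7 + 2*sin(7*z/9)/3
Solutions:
 v(z) = C1 + 5*z*log(-z)/7 - 5*z/7 + 5*z*log(7)/7 + 6*cos(7*z/9)/7


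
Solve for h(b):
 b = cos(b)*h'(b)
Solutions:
 h(b) = C1 + Integral(b/cos(b), b)


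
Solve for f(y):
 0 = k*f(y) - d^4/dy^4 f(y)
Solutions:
 f(y) = C1*exp(-k^(1/4)*y) + C2*exp(k^(1/4)*y) + C3*exp(-I*k^(1/4)*y) + C4*exp(I*k^(1/4)*y)


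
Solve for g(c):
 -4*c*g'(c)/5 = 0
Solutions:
 g(c) = C1


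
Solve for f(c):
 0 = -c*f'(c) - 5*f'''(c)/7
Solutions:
 f(c) = C1 + Integral(C2*airyai(-5^(2/3)*7^(1/3)*c/5) + C3*airybi(-5^(2/3)*7^(1/3)*c/5), c)


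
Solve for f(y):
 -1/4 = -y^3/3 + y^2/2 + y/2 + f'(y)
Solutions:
 f(y) = C1 + y^4/12 - y^3/6 - y^2/4 - y/4


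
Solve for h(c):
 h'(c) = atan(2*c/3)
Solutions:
 h(c) = C1 + c*atan(2*c/3) - 3*log(4*c^2 + 9)/4


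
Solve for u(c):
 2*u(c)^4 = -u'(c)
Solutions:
 u(c) = (-3^(2/3) - 3*3^(1/6)*I)*(1/(C1 + 2*c))^(1/3)/6
 u(c) = (-3^(2/3) + 3*3^(1/6)*I)*(1/(C1 + 2*c))^(1/3)/6
 u(c) = (1/(C1 + 6*c))^(1/3)


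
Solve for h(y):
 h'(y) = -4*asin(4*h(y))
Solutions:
 Integral(1/asin(4*_y), (_y, h(y))) = C1 - 4*y


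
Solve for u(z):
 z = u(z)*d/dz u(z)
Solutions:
 u(z) = -sqrt(C1 + z^2)
 u(z) = sqrt(C1 + z^2)


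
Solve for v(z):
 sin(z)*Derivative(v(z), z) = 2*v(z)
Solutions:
 v(z) = C1*(cos(z) - 1)/(cos(z) + 1)


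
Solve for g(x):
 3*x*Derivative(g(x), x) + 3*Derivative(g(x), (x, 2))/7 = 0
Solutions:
 g(x) = C1 + C2*erf(sqrt(14)*x/2)


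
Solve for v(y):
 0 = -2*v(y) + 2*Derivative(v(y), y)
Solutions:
 v(y) = C1*exp(y)


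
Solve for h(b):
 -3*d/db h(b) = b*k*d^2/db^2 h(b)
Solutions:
 h(b) = C1 + b^(((re(k) - 3)*re(k) + im(k)^2)/(re(k)^2 + im(k)^2))*(C2*sin(3*log(b)*Abs(im(k))/(re(k)^2 + im(k)^2)) + C3*cos(3*log(b)*im(k)/(re(k)^2 + im(k)^2)))


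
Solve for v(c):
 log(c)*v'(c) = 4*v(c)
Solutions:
 v(c) = C1*exp(4*li(c))


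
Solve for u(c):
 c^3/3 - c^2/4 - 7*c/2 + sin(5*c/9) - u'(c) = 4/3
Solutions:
 u(c) = C1 + c^4/12 - c^3/12 - 7*c^2/4 - 4*c/3 - 9*cos(5*c/9)/5


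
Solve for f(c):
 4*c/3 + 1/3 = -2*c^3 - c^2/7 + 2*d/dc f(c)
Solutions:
 f(c) = C1 + c^4/4 + c^3/42 + c^2/3 + c/6


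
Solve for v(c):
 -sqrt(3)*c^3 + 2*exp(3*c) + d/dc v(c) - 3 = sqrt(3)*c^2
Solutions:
 v(c) = C1 + sqrt(3)*c^4/4 + sqrt(3)*c^3/3 + 3*c - 2*exp(3*c)/3


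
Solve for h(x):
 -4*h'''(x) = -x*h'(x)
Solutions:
 h(x) = C1 + Integral(C2*airyai(2^(1/3)*x/2) + C3*airybi(2^(1/3)*x/2), x)


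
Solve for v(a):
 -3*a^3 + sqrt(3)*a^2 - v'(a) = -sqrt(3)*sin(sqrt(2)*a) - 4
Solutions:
 v(a) = C1 - 3*a^4/4 + sqrt(3)*a^3/3 + 4*a - sqrt(6)*cos(sqrt(2)*a)/2


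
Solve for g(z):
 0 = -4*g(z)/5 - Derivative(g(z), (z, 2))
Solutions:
 g(z) = C1*sin(2*sqrt(5)*z/5) + C2*cos(2*sqrt(5)*z/5)


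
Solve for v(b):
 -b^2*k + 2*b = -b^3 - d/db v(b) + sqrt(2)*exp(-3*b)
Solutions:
 v(b) = C1 - b^4/4 + b^3*k/3 - b^2 - sqrt(2)*exp(-3*b)/3


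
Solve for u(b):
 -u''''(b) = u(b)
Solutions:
 u(b) = (C1*sin(sqrt(2)*b/2) + C2*cos(sqrt(2)*b/2))*exp(-sqrt(2)*b/2) + (C3*sin(sqrt(2)*b/2) + C4*cos(sqrt(2)*b/2))*exp(sqrt(2)*b/2)


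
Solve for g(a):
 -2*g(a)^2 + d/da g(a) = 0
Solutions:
 g(a) = -1/(C1 + 2*a)


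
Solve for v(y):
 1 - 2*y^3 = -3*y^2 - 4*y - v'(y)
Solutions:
 v(y) = C1 + y^4/2 - y^3 - 2*y^2 - y


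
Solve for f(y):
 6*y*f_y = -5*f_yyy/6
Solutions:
 f(y) = C1 + Integral(C2*airyai(-30^(2/3)*y/5) + C3*airybi(-30^(2/3)*y/5), y)


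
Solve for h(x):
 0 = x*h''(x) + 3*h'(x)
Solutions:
 h(x) = C1 + C2/x^2


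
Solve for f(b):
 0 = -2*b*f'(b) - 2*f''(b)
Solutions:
 f(b) = C1 + C2*erf(sqrt(2)*b/2)


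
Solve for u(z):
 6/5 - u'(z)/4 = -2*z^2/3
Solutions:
 u(z) = C1 + 8*z^3/9 + 24*z/5


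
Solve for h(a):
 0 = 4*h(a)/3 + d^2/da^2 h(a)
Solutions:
 h(a) = C1*sin(2*sqrt(3)*a/3) + C2*cos(2*sqrt(3)*a/3)


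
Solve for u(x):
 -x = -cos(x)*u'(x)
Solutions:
 u(x) = C1 + Integral(x/cos(x), x)


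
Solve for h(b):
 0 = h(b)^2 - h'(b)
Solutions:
 h(b) = -1/(C1 + b)


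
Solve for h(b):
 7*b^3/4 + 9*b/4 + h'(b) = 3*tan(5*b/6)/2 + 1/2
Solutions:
 h(b) = C1 - 7*b^4/16 - 9*b^2/8 + b/2 - 9*log(cos(5*b/6))/5


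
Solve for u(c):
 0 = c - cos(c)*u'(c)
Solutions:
 u(c) = C1 + Integral(c/cos(c), c)


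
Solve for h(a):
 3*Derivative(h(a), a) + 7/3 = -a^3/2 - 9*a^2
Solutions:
 h(a) = C1 - a^4/24 - a^3 - 7*a/9


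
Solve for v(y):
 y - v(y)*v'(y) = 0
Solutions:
 v(y) = -sqrt(C1 + y^2)
 v(y) = sqrt(C1 + y^2)


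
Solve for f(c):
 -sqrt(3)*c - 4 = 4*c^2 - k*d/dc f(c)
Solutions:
 f(c) = C1 + 4*c^3/(3*k) + sqrt(3)*c^2/(2*k) + 4*c/k


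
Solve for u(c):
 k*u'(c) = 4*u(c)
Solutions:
 u(c) = C1*exp(4*c/k)


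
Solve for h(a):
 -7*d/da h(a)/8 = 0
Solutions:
 h(a) = C1


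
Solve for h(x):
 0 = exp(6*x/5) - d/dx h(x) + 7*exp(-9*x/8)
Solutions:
 h(x) = C1 + 5*exp(6*x/5)/6 - 56*exp(-9*x/8)/9


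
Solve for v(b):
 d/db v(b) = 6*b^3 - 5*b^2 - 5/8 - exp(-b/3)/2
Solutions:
 v(b) = C1 + 3*b^4/2 - 5*b^3/3 - 5*b/8 + 3*exp(-b/3)/2


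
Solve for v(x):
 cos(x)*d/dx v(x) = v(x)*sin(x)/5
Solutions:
 v(x) = C1/cos(x)^(1/5)


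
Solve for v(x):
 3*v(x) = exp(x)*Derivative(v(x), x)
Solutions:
 v(x) = C1*exp(-3*exp(-x))


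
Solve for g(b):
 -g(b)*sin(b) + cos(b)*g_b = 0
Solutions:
 g(b) = C1/cos(b)


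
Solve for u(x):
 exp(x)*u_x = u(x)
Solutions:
 u(x) = C1*exp(-exp(-x))


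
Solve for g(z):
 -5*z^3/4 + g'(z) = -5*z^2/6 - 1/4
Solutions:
 g(z) = C1 + 5*z^4/16 - 5*z^3/18 - z/4


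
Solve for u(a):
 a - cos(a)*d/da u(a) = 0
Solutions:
 u(a) = C1 + Integral(a/cos(a), a)


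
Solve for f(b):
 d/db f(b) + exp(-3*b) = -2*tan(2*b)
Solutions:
 f(b) = C1 - log(tan(2*b)^2 + 1)/2 + exp(-3*b)/3


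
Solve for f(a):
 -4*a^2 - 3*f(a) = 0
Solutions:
 f(a) = -4*a^2/3


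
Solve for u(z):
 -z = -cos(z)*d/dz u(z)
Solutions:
 u(z) = C1 + Integral(z/cos(z), z)


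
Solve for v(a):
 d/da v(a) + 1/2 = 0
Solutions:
 v(a) = C1 - a/2


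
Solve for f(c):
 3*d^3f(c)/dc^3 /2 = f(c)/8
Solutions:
 f(c) = C3*exp(18^(1/3)*c/6) + (C1*sin(2^(1/3)*3^(1/6)*c/4) + C2*cos(2^(1/3)*3^(1/6)*c/4))*exp(-18^(1/3)*c/12)


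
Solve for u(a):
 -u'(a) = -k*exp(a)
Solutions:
 u(a) = C1 + k*exp(a)


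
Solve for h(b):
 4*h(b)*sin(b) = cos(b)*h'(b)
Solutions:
 h(b) = C1/cos(b)^4


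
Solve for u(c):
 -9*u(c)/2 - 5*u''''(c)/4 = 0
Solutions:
 u(c) = (C1*sin(10^(3/4)*sqrt(3)*c/10) + C2*cos(10^(3/4)*sqrt(3)*c/10))*exp(-10^(3/4)*sqrt(3)*c/10) + (C3*sin(10^(3/4)*sqrt(3)*c/10) + C4*cos(10^(3/4)*sqrt(3)*c/10))*exp(10^(3/4)*sqrt(3)*c/10)


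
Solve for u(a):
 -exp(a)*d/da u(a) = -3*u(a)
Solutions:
 u(a) = C1*exp(-3*exp(-a))


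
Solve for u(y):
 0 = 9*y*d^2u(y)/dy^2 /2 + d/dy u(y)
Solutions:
 u(y) = C1 + C2*y^(7/9)


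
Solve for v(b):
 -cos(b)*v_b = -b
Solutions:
 v(b) = C1 + Integral(b/cos(b), b)


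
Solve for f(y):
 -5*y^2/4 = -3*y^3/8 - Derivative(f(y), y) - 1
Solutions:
 f(y) = C1 - 3*y^4/32 + 5*y^3/12 - y


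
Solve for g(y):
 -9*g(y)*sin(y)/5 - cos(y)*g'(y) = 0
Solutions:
 g(y) = C1*cos(y)^(9/5)


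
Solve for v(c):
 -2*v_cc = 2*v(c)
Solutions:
 v(c) = C1*sin(c) + C2*cos(c)


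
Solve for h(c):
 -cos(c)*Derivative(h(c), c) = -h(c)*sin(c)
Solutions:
 h(c) = C1/cos(c)


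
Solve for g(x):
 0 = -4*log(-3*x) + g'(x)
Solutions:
 g(x) = C1 + 4*x*log(-x) + 4*x*(-1 + log(3))


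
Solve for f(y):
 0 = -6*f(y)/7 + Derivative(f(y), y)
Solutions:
 f(y) = C1*exp(6*y/7)


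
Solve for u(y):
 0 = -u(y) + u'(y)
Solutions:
 u(y) = C1*exp(y)


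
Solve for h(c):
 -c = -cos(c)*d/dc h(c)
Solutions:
 h(c) = C1 + Integral(c/cos(c), c)


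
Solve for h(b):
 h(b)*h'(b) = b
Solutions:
 h(b) = -sqrt(C1 + b^2)
 h(b) = sqrt(C1 + b^2)


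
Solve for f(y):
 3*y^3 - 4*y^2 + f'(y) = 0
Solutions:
 f(y) = C1 - 3*y^4/4 + 4*y^3/3


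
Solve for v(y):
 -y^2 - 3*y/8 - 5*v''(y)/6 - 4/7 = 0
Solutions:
 v(y) = C1 + C2*y - y^4/10 - 3*y^3/40 - 12*y^2/35


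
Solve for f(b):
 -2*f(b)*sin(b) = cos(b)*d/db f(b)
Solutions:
 f(b) = C1*cos(b)^2


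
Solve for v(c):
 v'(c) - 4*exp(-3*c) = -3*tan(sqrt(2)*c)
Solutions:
 v(c) = C1 - 3*sqrt(2)*log(tan(sqrt(2)*c)^2 + 1)/4 - 4*exp(-3*c)/3


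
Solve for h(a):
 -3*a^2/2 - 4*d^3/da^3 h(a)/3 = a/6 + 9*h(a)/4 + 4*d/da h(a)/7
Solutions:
 h(a) = C1*exp(-14^(1/3)*a*(-(1323 + sqrt(1757497))^(1/3) + 8*14^(1/3)/(1323 + sqrt(1757497))^(1/3))/56)*sin(14^(1/3)*sqrt(3)*a*(8*14^(1/3)/(1323 + sqrt(1757497))^(1/3) + (1323 + sqrt(1757497))^(1/3))/56) + C2*exp(-14^(1/3)*a*(-(1323 + sqrt(1757497))^(1/3) + 8*14^(1/3)/(1323 + sqrt(1757497))^(1/3))/56)*cos(14^(1/3)*sqrt(3)*a*(8*14^(1/3)/(1323 + sqrt(1757497))^(1/3) + (1323 + sqrt(1757497))^(1/3))/56) + C3*exp(14^(1/3)*a*(-(1323 + sqrt(1757497))^(1/3) + 8*14^(1/3)/(1323 + sqrt(1757497))^(1/3))/28) - 2*a^2/3 + 50*a/189 - 800/11907


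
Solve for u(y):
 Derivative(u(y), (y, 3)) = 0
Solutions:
 u(y) = C1 + C2*y + C3*y^2


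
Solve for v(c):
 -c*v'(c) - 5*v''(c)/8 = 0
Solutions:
 v(c) = C1 + C2*erf(2*sqrt(5)*c/5)


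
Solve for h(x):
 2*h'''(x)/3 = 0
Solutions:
 h(x) = C1 + C2*x + C3*x^2


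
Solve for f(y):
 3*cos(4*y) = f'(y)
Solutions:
 f(y) = C1 + 3*sin(4*y)/4


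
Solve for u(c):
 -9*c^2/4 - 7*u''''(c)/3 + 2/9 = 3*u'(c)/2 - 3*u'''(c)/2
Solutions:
 u(c) = C1 + C2*exp(c*(3*3^(1/3)/(14*sqrt(46) + 95)^(1/3) + 6 + 3^(2/3)*(14*sqrt(46) + 95)^(1/3))/28)*sin(3*3^(1/6)*c*(-(14*sqrt(46) + 95)^(1/3) + 3^(2/3)/(14*sqrt(46) + 95)^(1/3))/28) + C3*exp(c*(3*3^(1/3)/(14*sqrt(46) + 95)^(1/3) + 6 + 3^(2/3)*(14*sqrt(46) + 95)^(1/3))/28)*cos(3*3^(1/6)*c*(-(14*sqrt(46) + 95)^(1/3) + 3^(2/3)/(14*sqrt(46) + 95)^(1/3))/28) + C4*exp(c*(-3^(2/3)*(14*sqrt(46) + 95)^(1/3) - 3*3^(1/3)/(14*sqrt(46) + 95)^(1/3) + 3)/14) - c^3/2 - 77*c/27


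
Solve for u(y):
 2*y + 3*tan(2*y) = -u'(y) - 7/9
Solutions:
 u(y) = C1 - y^2 - 7*y/9 + 3*log(cos(2*y))/2


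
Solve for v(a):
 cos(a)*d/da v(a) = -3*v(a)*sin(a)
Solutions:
 v(a) = C1*cos(a)^3


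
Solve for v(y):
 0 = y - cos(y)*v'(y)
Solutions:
 v(y) = C1 + Integral(y/cos(y), y)


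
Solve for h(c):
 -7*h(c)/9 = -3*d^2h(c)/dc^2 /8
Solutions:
 h(c) = C1*exp(-2*sqrt(42)*c/9) + C2*exp(2*sqrt(42)*c/9)


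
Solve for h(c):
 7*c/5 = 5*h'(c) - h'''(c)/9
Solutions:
 h(c) = C1 + C2*exp(-3*sqrt(5)*c) + C3*exp(3*sqrt(5)*c) + 7*c^2/50


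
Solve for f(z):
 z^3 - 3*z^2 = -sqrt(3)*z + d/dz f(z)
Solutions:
 f(z) = C1 + z^4/4 - z^3 + sqrt(3)*z^2/2


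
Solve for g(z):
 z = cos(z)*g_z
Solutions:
 g(z) = C1 + Integral(z/cos(z), z)


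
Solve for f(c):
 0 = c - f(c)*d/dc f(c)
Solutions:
 f(c) = -sqrt(C1 + c^2)
 f(c) = sqrt(C1 + c^2)


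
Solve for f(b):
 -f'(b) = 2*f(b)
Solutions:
 f(b) = C1*exp(-2*b)


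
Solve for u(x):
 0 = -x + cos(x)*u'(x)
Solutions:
 u(x) = C1 + Integral(x/cos(x), x)


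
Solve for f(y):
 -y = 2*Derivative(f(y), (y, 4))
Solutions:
 f(y) = C1 + C2*y + C3*y^2 + C4*y^3 - y^5/240


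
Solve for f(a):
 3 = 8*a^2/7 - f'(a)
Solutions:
 f(a) = C1 + 8*a^3/21 - 3*a


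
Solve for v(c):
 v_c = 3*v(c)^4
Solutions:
 v(c) = (-1/(C1 + 9*c))^(1/3)
 v(c) = (-1/(C1 + 3*c))^(1/3)*(-3^(2/3) - 3*3^(1/6)*I)/6
 v(c) = (-1/(C1 + 3*c))^(1/3)*(-3^(2/3) + 3*3^(1/6)*I)/6


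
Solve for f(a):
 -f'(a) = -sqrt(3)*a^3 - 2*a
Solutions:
 f(a) = C1 + sqrt(3)*a^4/4 + a^2


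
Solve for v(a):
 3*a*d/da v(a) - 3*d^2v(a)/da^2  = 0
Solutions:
 v(a) = C1 + C2*erfi(sqrt(2)*a/2)


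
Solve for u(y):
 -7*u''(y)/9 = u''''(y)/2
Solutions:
 u(y) = C1 + C2*y + C3*sin(sqrt(14)*y/3) + C4*cos(sqrt(14)*y/3)


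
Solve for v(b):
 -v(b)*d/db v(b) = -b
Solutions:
 v(b) = -sqrt(C1 + b^2)
 v(b) = sqrt(C1 + b^2)


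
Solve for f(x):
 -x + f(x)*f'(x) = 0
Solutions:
 f(x) = -sqrt(C1 + x^2)
 f(x) = sqrt(C1 + x^2)


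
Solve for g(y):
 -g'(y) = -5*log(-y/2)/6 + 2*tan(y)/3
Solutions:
 g(y) = C1 + 5*y*log(-y)/6 - 5*y/6 - 5*y*log(2)/6 + 2*log(cos(y))/3


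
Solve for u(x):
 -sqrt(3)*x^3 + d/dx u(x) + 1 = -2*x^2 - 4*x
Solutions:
 u(x) = C1 + sqrt(3)*x^4/4 - 2*x^3/3 - 2*x^2 - x


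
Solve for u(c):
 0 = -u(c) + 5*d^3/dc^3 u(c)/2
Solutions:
 u(c) = C3*exp(2^(1/3)*5^(2/3)*c/5) + (C1*sin(2^(1/3)*sqrt(3)*5^(2/3)*c/10) + C2*cos(2^(1/3)*sqrt(3)*5^(2/3)*c/10))*exp(-2^(1/3)*5^(2/3)*c/10)


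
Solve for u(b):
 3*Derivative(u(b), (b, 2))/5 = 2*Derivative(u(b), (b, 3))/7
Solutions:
 u(b) = C1 + C2*b + C3*exp(21*b/10)


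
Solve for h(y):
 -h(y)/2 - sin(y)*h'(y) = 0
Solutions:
 h(y) = C1*(cos(y) + 1)^(1/4)/(cos(y) - 1)^(1/4)


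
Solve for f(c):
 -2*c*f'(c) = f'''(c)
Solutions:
 f(c) = C1 + Integral(C2*airyai(-2^(1/3)*c) + C3*airybi(-2^(1/3)*c), c)


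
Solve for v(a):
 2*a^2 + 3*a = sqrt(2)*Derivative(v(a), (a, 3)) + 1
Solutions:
 v(a) = C1 + C2*a + C3*a^2 + sqrt(2)*a^5/60 + sqrt(2)*a^4/16 - sqrt(2)*a^3/12


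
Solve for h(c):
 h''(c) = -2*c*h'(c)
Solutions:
 h(c) = C1 + C2*erf(c)


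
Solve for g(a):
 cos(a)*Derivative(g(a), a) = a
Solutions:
 g(a) = C1 + Integral(a/cos(a), a)


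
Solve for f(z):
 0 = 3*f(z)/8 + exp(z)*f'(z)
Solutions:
 f(z) = C1*exp(3*exp(-z)/8)


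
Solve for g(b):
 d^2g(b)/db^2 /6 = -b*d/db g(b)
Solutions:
 g(b) = C1 + C2*erf(sqrt(3)*b)


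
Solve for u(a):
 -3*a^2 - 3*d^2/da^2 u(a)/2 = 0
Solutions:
 u(a) = C1 + C2*a - a^4/6


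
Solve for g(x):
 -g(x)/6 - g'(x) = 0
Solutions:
 g(x) = C1*exp(-x/6)


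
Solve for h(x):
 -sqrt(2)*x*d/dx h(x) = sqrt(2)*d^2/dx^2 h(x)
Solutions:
 h(x) = C1 + C2*erf(sqrt(2)*x/2)


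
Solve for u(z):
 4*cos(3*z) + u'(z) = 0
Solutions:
 u(z) = C1 - 4*sin(3*z)/3


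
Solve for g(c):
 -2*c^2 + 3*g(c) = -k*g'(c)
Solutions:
 g(c) = C1*exp(-3*c/k) + 2*c^2/3 - 4*c*k/9 + 4*k^2/27


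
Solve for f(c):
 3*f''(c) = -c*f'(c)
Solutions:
 f(c) = C1 + C2*erf(sqrt(6)*c/6)


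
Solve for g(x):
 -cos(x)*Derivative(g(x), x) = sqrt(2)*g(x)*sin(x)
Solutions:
 g(x) = C1*cos(x)^(sqrt(2))


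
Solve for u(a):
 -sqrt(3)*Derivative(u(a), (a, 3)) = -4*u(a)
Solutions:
 u(a) = C3*exp(2^(2/3)*3^(5/6)*a/3) + (C1*sin(2^(2/3)*3^(1/3)*a/2) + C2*cos(2^(2/3)*3^(1/3)*a/2))*exp(-2^(2/3)*3^(5/6)*a/6)


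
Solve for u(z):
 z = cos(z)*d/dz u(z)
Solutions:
 u(z) = C1 + Integral(z/cos(z), z)


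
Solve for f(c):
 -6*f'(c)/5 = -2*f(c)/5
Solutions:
 f(c) = C1*exp(c/3)


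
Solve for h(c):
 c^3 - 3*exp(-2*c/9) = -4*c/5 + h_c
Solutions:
 h(c) = C1 + c^4/4 + 2*c^2/5 + 27*exp(-2*c/9)/2


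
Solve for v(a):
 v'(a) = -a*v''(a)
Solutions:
 v(a) = C1 + C2*log(a)


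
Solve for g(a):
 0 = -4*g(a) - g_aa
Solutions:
 g(a) = C1*sin(2*a) + C2*cos(2*a)


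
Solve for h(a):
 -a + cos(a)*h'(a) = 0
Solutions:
 h(a) = C1 + Integral(a/cos(a), a)


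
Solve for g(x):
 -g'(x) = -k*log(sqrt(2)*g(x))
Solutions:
 Integral(1/(2*log(_y) + log(2)), (_y, g(x))) = C1 + k*x/2


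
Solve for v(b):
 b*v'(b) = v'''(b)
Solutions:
 v(b) = C1 + Integral(C2*airyai(b) + C3*airybi(b), b)


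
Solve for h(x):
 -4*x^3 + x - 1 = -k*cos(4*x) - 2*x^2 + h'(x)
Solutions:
 h(x) = C1 + k*sin(4*x)/4 - x^4 + 2*x^3/3 + x^2/2 - x


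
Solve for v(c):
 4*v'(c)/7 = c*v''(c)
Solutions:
 v(c) = C1 + C2*c^(11/7)


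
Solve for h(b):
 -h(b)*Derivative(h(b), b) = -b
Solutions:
 h(b) = -sqrt(C1 + b^2)
 h(b) = sqrt(C1 + b^2)


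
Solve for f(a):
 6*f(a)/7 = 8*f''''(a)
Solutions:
 f(a) = C1*exp(-sqrt(2)*3^(1/4)*7^(3/4)*a/14) + C2*exp(sqrt(2)*3^(1/4)*7^(3/4)*a/14) + C3*sin(sqrt(2)*3^(1/4)*7^(3/4)*a/14) + C4*cos(sqrt(2)*3^(1/4)*7^(3/4)*a/14)


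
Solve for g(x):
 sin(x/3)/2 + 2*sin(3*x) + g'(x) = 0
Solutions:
 g(x) = C1 + 3*cos(x/3)/2 + 2*cos(3*x)/3


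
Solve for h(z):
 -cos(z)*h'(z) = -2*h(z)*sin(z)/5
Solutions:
 h(z) = C1/cos(z)^(2/5)


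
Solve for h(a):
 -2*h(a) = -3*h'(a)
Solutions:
 h(a) = C1*exp(2*a/3)


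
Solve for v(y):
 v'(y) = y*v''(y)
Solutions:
 v(y) = C1 + C2*y^2


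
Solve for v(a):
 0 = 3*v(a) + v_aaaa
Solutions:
 v(a) = (C1*sin(sqrt(2)*3^(1/4)*a/2) + C2*cos(sqrt(2)*3^(1/4)*a/2))*exp(-sqrt(2)*3^(1/4)*a/2) + (C3*sin(sqrt(2)*3^(1/4)*a/2) + C4*cos(sqrt(2)*3^(1/4)*a/2))*exp(sqrt(2)*3^(1/4)*a/2)


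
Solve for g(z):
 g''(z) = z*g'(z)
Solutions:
 g(z) = C1 + C2*erfi(sqrt(2)*z/2)


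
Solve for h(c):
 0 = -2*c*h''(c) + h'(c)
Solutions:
 h(c) = C1 + C2*c^(3/2)


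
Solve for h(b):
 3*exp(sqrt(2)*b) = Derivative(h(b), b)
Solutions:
 h(b) = C1 + 3*sqrt(2)*exp(sqrt(2)*b)/2


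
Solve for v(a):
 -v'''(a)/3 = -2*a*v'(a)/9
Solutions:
 v(a) = C1 + Integral(C2*airyai(2^(1/3)*3^(2/3)*a/3) + C3*airybi(2^(1/3)*3^(2/3)*a/3), a)


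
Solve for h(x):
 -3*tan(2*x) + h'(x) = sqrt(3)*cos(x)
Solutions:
 h(x) = C1 - 3*log(cos(2*x))/2 + sqrt(3)*sin(x)


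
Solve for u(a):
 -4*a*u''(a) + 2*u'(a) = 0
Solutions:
 u(a) = C1 + C2*a^(3/2)


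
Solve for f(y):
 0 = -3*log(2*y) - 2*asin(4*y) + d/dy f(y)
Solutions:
 f(y) = C1 + 3*y*log(y) + 2*y*asin(4*y) - 3*y + 3*y*log(2) + sqrt(1 - 16*y^2)/2


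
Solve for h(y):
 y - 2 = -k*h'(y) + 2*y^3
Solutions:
 h(y) = C1 + y^4/(2*k) - y^2/(2*k) + 2*y/k


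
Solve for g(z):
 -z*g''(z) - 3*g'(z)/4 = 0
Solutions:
 g(z) = C1 + C2*z^(1/4)


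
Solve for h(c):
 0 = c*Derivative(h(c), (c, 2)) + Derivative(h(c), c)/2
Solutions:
 h(c) = C1 + C2*sqrt(c)


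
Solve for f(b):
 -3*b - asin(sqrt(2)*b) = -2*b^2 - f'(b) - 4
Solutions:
 f(b) = C1 - 2*b^3/3 + 3*b^2/2 + b*asin(sqrt(2)*b) - 4*b + sqrt(2)*sqrt(1 - 2*b^2)/2


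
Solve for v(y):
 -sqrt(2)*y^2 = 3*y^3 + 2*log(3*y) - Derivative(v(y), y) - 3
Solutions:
 v(y) = C1 + 3*y^4/4 + sqrt(2)*y^3/3 + 2*y*log(y) - 5*y + y*log(9)


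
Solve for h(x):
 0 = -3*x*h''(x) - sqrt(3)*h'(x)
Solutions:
 h(x) = C1 + C2*x^(1 - sqrt(3)/3)


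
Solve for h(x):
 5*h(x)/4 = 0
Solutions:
 h(x) = 0


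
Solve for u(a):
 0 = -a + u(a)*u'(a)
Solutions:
 u(a) = -sqrt(C1 + a^2)
 u(a) = sqrt(C1 + a^2)


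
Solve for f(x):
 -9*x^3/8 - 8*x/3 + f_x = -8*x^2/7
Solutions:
 f(x) = C1 + 9*x^4/32 - 8*x^3/21 + 4*x^2/3


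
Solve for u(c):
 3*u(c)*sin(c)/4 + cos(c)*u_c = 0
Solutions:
 u(c) = C1*cos(c)^(3/4)


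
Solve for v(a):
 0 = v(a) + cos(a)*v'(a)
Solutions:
 v(a) = C1*sqrt(sin(a) - 1)/sqrt(sin(a) + 1)


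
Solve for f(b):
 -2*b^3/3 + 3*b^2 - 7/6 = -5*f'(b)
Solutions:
 f(b) = C1 + b^4/30 - b^3/5 + 7*b/30


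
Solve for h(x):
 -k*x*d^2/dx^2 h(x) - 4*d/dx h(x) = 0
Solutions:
 h(x) = C1 + x^(((re(k) - 4)*re(k) + im(k)^2)/(re(k)^2 + im(k)^2))*(C2*sin(4*log(x)*Abs(im(k))/(re(k)^2 + im(k)^2)) + C3*cos(4*log(x)*im(k)/(re(k)^2 + im(k)^2)))


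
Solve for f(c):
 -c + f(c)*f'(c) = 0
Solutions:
 f(c) = -sqrt(C1 + c^2)
 f(c) = sqrt(C1 + c^2)


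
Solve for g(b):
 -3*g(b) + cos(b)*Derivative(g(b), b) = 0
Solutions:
 g(b) = C1*(sin(b) + 1)^(3/2)/(sin(b) - 1)^(3/2)


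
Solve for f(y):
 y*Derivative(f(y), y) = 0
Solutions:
 f(y) = C1


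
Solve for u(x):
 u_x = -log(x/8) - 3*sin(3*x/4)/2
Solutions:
 u(x) = C1 - x*log(x) + x + 3*x*log(2) + 2*cos(3*x/4)


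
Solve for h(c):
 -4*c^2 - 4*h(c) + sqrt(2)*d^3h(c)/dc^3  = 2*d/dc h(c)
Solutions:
 h(c) = C1*exp(-c*(2^(1/3)/(sqrt(1 - sqrt(2)/27) + 1)^(1/3) + 3*2^(1/6)*(sqrt(1 - sqrt(2)/27) + 1)^(1/3))/6)*sin(c*(-sqrt(6)/(sqrt(2 - 2*sqrt(2)/27) + sqrt(2))^(1/3) + 3*sqrt(3)*(sqrt(2 - 2*sqrt(2)/27) + sqrt(2))^(1/3))/6) + C2*exp(-c*(2^(1/3)/(sqrt(1 - sqrt(2)/27) + 1)^(1/3) + 3*2^(1/6)*(sqrt(1 - sqrt(2)/27) + 1)^(1/3))/6)*cos(c*(-sqrt(6)/(sqrt(2 - 2*sqrt(2)/27) + sqrt(2))^(1/3) + 3*sqrt(3)*(sqrt(2 - 2*sqrt(2)/27) + sqrt(2))^(1/3))/6) + C3*exp(c*(2^(1/3)/(3*(sqrt(1 - sqrt(2)/27) + 1)^(1/3)) + 2^(1/6)*(sqrt(1 - sqrt(2)/27) + 1)^(1/3))) - c^2 + c - 1/2


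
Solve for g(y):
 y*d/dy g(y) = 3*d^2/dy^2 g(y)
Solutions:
 g(y) = C1 + C2*erfi(sqrt(6)*y/6)


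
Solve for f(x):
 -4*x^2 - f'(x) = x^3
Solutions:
 f(x) = C1 - x^4/4 - 4*x^3/3


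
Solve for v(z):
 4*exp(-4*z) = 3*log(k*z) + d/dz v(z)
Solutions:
 v(z) = C1 - 3*z*log(k*z) + 3*z - exp(-4*z)


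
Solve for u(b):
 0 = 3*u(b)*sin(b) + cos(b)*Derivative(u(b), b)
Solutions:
 u(b) = C1*cos(b)^3


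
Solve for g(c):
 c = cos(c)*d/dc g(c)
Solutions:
 g(c) = C1 + Integral(c/cos(c), c)


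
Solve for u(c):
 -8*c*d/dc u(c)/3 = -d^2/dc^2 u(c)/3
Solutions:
 u(c) = C1 + C2*erfi(2*c)


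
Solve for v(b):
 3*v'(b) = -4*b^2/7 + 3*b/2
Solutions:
 v(b) = C1 - 4*b^3/63 + b^2/4


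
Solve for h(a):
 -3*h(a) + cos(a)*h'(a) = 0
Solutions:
 h(a) = C1*(sin(a) + 1)^(3/2)/(sin(a) - 1)^(3/2)


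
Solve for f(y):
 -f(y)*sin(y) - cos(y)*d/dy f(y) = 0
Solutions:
 f(y) = C1*cos(y)


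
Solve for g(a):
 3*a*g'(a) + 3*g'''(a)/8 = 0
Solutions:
 g(a) = C1 + Integral(C2*airyai(-2*a) + C3*airybi(-2*a), a)


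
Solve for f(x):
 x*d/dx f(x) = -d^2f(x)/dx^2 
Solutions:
 f(x) = C1 + C2*erf(sqrt(2)*x/2)


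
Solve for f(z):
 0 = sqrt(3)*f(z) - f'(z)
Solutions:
 f(z) = C1*exp(sqrt(3)*z)


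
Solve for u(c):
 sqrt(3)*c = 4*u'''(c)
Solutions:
 u(c) = C1 + C2*c + C3*c^2 + sqrt(3)*c^4/96


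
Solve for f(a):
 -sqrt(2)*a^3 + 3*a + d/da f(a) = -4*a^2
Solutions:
 f(a) = C1 + sqrt(2)*a^4/4 - 4*a^3/3 - 3*a^2/2


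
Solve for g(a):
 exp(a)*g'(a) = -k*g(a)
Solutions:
 g(a) = C1*exp(k*exp(-a))


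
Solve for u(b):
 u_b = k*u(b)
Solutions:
 u(b) = C1*exp(b*k)


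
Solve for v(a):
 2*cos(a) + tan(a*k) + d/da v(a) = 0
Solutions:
 v(a) = C1 - Piecewise((-log(cos(a*k))/k, Ne(k, 0)), (0, True)) - 2*sin(a)


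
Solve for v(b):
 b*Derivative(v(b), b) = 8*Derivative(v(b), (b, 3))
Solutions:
 v(b) = C1 + Integral(C2*airyai(b/2) + C3*airybi(b/2), b)


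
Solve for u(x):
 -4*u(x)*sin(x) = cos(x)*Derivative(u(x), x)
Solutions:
 u(x) = C1*cos(x)^4


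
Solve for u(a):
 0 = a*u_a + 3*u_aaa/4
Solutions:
 u(a) = C1 + Integral(C2*airyai(-6^(2/3)*a/3) + C3*airybi(-6^(2/3)*a/3), a)


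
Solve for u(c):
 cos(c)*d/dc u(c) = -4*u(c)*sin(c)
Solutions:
 u(c) = C1*cos(c)^4


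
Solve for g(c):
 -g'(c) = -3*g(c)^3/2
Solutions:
 g(c) = -sqrt(-1/(C1 + 3*c))
 g(c) = sqrt(-1/(C1 + 3*c))


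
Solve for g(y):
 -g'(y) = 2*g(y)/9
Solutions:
 g(y) = C1*exp(-2*y/9)


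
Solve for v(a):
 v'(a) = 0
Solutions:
 v(a) = C1


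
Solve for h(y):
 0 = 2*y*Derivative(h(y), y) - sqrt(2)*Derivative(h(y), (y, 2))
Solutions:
 h(y) = C1 + C2*erfi(2^(3/4)*y/2)


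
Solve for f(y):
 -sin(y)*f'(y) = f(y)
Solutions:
 f(y) = C1*sqrt(cos(y) + 1)/sqrt(cos(y) - 1)


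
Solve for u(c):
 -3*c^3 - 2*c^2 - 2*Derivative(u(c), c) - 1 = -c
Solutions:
 u(c) = C1 - 3*c^4/8 - c^3/3 + c^2/4 - c/2


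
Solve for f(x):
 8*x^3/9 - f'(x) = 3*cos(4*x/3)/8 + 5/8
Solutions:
 f(x) = C1 + 2*x^4/9 - 5*x/8 - 9*sin(4*x/3)/32


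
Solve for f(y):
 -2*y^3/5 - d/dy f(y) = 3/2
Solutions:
 f(y) = C1 - y^4/10 - 3*y/2


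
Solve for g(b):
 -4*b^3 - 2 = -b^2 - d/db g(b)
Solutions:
 g(b) = C1 + b^4 - b^3/3 + 2*b


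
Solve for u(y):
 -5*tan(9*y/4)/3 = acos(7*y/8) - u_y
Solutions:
 u(y) = C1 + y*acos(7*y/8) - sqrt(64 - 49*y^2)/7 - 20*log(cos(9*y/4))/27


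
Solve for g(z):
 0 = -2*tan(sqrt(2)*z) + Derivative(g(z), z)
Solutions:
 g(z) = C1 - sqrt(2)*log(cos(sqrt(2)*z))


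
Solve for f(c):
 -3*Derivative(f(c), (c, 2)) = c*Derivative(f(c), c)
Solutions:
 f(c) = C1 + C2*erf(sqrt(6)*c/6)


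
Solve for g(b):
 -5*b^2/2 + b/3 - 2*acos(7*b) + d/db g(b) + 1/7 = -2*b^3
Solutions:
 g(b) = C1 - b^4/2 + 5*b^3/6 - b^2/6 + 2*b*acos(7*b) - b/7 - 2*sqrt(1 - 49*b^2)/7


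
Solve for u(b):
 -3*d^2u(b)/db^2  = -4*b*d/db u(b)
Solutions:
 u(b) = C1 + C2*erfi(sqrt(6)*b/3)


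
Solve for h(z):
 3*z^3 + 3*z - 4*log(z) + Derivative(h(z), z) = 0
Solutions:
 h(z) = C1 - 3*z^4/4 - 3*z^2/2 + 4*z*log(z) - 4*z


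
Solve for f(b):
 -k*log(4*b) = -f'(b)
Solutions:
 f(b) = C1 + b*k*log(b) - b*k + b*k*log(4)


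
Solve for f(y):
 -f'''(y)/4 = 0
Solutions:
 f(y) = C1 + C2*y + C3*y^2


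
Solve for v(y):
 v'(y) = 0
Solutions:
 v(y) = C1


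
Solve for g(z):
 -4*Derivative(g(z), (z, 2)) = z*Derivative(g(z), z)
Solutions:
 g(z) = C1 + C2*erf(sqrt(2)*z/4)


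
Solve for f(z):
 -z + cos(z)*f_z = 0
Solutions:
 f(z) = C1 + Integral(z/cos(z), z)


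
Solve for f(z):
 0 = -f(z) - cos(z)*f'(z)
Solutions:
 f(z) = C1*sqrt(sin(z) - 1)/sqrt(sin(z) + 1)


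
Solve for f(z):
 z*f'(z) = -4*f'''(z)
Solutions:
 f(z) = C1 + Integral(C2*airyai(-2^(1/3)*z/2) + C3*airybi(-2^(1/3)*z/2), z)


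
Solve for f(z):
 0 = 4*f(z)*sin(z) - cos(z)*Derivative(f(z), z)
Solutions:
 f(z) = C1/cos(z)^4


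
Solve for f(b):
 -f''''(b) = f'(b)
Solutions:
 f(b) = C1 + C4*exp(-b) + (C2*sin(sqrt(3)*b/2) + C3*cos(sqrt(3)*b/2))*exp(b/2)


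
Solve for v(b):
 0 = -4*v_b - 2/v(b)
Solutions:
 v(b) = -sqrt(C1 - b)
 v(b) = sqrt(C1 - b)


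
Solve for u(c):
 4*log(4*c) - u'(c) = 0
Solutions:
 u(c) = C1 + 4*c*log(c) - 4*c + c*log(256)


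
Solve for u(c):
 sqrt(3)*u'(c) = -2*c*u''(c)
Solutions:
 u(c) = C1 + C2*c^(1 - sqrt(3)/2)


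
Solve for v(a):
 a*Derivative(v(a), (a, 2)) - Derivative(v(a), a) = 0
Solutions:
 v(a) = C1 + C2*a^2


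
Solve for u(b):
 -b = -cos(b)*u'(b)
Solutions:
 u(b) = C1 + Integral(b/cos(b), b)


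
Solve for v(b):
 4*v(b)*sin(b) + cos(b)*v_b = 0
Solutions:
 v(b) = C1*cos(b)^4


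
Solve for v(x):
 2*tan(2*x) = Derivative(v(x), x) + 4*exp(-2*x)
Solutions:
 v(x) = C1 + log(tan(2*x)^2 + 1)/2 + 2*exp(-2*x)


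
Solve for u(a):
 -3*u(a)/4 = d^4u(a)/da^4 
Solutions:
 u(a) = (C1*sin(3^(1/4)*a/2) + C2*cos(3^(1/4)*a/2))*exp(-3^(1/4)*a/2) + (C3*sin(3^(1/4)*a/2) + C4*cos(3^(1/4)*a/2))*exp(3^(1/4)*a/2)


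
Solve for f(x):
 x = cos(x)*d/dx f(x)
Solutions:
 f(x) = C1 + Integral(x/cos(x), x)


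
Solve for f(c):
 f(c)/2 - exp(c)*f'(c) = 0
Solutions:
 f(c) = C1*exp(-exp(-c)/2)


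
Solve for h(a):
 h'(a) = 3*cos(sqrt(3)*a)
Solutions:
 h(a) = C1 + sqrt(3)*sin(sqrt(3)*a)


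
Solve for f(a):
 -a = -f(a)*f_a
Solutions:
 f(a) = -sqrt(C1 + a^2)
 f(a) = sqrt(C1 + a^2)


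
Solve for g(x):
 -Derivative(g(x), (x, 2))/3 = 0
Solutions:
 g(x) = C1 + C2*x


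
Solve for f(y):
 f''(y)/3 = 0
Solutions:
 f(y) = C1 + C2*y


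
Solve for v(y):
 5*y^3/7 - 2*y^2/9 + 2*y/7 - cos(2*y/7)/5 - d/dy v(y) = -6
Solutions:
 v(y) = C1 + 5*y^4/28 - 2*y^3/27 + y^2/7 + 6*y - 7*sin(2*y/7)/10


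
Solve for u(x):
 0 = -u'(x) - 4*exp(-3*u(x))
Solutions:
 u(x) = log(C1 - 12*x)/3
 u(x) = log((-3^(1/3) - 3^(5/6)*I)*(C1 - 4*x)^(1/3)/2)
 u(x) = log((-3^(1/3) + 3^(5/6)*I)*(C1 - 4*x)^(1/3)/2)
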